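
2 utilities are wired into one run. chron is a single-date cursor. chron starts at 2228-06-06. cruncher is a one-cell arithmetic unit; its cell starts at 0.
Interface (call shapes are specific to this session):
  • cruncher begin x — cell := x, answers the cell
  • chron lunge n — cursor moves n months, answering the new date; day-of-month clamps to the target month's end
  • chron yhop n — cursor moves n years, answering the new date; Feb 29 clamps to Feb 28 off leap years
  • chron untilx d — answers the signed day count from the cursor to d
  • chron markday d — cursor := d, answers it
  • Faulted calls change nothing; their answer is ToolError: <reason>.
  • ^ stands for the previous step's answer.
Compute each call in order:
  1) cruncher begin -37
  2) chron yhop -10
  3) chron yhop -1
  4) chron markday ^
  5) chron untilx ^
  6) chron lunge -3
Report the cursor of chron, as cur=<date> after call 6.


Answer: cur=2217-03-06

Derivation:
~$ cruncher begin x→-37
[out] -37
~$ chron yhop n→-10
[out] 2218-06-06
~$ chron yhop n→-1
[out] 2217-06-06
~$ chron markday d→^
[out] 2217-06-06
~$ chron untilx d→^
[out] 0
~$ chron lunge n→-3
[out] 2217-03-06


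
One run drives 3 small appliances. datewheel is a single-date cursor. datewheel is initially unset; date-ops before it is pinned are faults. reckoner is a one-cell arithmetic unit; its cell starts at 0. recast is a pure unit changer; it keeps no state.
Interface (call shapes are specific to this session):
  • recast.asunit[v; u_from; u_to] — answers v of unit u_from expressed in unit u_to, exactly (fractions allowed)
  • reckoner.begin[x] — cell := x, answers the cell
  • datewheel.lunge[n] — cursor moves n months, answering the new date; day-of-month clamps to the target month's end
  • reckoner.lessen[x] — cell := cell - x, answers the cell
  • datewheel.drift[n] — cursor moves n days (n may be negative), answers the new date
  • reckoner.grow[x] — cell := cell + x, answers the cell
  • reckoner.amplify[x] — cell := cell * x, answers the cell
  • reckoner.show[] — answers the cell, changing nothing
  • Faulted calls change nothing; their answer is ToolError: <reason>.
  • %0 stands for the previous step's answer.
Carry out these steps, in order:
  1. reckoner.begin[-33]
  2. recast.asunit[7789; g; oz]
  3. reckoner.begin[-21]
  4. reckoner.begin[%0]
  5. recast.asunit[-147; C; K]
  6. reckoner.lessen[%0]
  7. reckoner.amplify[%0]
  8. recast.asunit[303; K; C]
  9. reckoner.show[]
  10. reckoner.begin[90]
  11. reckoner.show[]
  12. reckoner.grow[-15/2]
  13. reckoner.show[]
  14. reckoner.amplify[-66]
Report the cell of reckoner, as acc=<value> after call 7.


~$ reckoner.begin x=-33
:: -33
~$ recast.asunit v=7789 u_from=g u_to=oz
:: 12462400000/45359237
~$ reckoner.begin x=-21
:: -21
~$ reckoner.begin x=%0
:: -21
~$ recast.asunit v=-147 u_from=C u_to=K
:: 2523/20
~$ reckoner.lessen x=%0
:: -2943/20
~$ reckoner.amplify x=%0
:: 8661249/400
~$ recast.asunit v=303 u_from=K u_to=C
:: 597/20
~$ reckoner.show
:: 8661249/400
~$ reckoner.begin x=90
:: 90
~$ reckoner.show
:: 90
~$ reckoner.grow x=-15/2
:: 165/2
~$ reckoner.show
:: 165/2
~$ reckoner.amplify x=-66
:: -5445

Answer: acc=8661249/400


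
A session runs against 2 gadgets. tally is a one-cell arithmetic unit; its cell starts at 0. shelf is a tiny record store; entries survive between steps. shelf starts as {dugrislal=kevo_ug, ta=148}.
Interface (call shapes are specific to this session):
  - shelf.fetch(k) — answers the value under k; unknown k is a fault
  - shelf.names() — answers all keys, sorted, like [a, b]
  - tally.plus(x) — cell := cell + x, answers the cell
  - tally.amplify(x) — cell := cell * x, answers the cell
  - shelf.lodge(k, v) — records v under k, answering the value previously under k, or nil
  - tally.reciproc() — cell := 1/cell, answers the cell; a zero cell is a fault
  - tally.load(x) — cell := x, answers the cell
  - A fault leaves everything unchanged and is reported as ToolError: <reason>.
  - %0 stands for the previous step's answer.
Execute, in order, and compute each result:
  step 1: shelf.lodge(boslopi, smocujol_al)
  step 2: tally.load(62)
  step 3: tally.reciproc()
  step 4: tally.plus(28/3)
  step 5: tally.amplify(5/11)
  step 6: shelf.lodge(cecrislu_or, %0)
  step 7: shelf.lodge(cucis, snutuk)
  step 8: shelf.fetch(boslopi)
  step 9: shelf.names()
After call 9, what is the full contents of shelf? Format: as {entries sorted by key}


Answer: {boslopi=smocujol_al, cecrislu_or=8695/2046, cucis=snutuk, dugrislal=kevo_ug, ta=148}

Derivation:
Act: shelf.lodge[k='boslopi'; v='smocujol_al']
Obs: nil
Act: tally.load[x='62']
Obs: 62
Act: tally.reciproc[]
Obs: 1/62
Act: tally.plus[x='28/3']
Obs: 1739/186
Act: tally.amplify[x='5/11']
Obs: 8695/2046
Act: shelf.lodge[k='cecrislu_or'; v='%0']
Obs: nil
Act: shelf.lodge[k='cucis'; v='snutuk']
Obs: nil
Act: shelf.fetch[k='boslopi']
Obs: smocujol_al
Act: shelf.names[]
Obs: [boslopi, cecrislu_or, cucis, dugrislal, ta]


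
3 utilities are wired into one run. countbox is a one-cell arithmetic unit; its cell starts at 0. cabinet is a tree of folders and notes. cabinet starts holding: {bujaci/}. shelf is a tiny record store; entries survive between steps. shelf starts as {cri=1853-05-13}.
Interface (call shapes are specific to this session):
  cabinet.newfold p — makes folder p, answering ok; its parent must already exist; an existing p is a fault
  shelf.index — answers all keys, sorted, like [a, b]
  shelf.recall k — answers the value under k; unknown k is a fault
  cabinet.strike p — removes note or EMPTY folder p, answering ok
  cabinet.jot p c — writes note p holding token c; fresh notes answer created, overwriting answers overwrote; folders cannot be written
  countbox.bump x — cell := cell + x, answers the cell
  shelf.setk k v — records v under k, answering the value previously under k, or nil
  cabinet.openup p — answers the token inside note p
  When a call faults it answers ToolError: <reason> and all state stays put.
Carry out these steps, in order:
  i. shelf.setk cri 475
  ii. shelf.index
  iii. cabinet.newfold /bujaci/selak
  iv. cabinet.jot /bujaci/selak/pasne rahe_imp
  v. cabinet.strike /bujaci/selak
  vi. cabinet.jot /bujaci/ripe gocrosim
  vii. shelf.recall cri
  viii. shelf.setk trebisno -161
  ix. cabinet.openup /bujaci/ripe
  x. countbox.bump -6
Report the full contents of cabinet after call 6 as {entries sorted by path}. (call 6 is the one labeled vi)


Answer: {bujaci/, bujaci/ripe=gocrosim, bujaci/selak/, bujaci/selak/pasne=rahe_imp}

Derivation:
Step: shelf.setk[cri; 475]
Result: 1853-05-13
Step: shelf.index[]
Result: [cri]
Step: cabinet.newfold[/bujaci/selak]
Result: ok
Step: cabinet.jot[/bujaci/selak/pasne; rahe_imp]
Result: created
Step: cabinet.strike[/bujaci/selak]
Result: ToolError: not empty
Step: cabinet.jot[/bujaci/ripe; gocrosim]
Result: created
Step: shelf.recall[cri]
Result: 475
Step: shelf.setk[trebisno; -161]
Result: nil
Step: cabinet.openup[/bujaci/ripe]
Result: gocrosim
Step: countbox.bump[-6]
Result: -6


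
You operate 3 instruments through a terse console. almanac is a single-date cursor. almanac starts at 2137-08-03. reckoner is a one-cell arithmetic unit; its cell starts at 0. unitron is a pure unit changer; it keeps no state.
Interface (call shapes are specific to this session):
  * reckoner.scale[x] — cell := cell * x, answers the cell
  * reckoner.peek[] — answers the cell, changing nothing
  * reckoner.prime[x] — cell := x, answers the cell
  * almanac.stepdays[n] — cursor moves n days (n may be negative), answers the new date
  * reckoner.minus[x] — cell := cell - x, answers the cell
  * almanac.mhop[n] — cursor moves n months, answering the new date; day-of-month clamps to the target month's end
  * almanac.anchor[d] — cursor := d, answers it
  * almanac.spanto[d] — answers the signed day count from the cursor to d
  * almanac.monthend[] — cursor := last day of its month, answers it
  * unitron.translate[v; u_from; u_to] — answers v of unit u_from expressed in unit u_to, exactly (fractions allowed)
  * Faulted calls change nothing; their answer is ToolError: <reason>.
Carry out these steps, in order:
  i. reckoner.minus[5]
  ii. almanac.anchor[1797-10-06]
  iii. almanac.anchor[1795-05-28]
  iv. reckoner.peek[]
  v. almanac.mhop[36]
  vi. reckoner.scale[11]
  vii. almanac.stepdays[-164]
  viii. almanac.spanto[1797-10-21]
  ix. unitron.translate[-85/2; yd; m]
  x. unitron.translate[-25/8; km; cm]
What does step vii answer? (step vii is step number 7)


Answer: 1797-12-15

Derivation:
~$ reckoner.minus 5
  -5
~$ almanac.anchor 1797-10-06
  1797-10-06
~$ almanac.anchor 1795-05-28
  1795-05-28
~$ reckoner.peek
  -5
~$ almanac.mhop 36
  1798-05-28
~$ reckoner.scale 11
  -55
~$ almanac.stepdays -164
  1797-12-15
~$ almanac.spanto 1797-10-21
  -55
~$ unitron.translate -85/2 yd m
  -19431/500
~$ unitron.translate -25/8 km cm
  -312500


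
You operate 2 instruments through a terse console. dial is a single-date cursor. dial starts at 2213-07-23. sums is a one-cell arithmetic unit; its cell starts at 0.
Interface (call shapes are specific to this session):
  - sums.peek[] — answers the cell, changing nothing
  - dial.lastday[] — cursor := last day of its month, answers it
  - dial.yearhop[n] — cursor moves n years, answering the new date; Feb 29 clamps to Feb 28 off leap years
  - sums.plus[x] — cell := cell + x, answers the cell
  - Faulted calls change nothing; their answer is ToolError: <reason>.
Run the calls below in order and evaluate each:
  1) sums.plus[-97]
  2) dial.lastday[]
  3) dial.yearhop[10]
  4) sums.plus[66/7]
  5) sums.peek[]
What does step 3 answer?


CALL sums.plus[x=-97]
RET  -97
CALL dial.lastday[]
RET  2213-07-31
CALL dial.yearhop[n=10]
RET  2223-07-31
CALL sums.plus[x=66/7]
RET  -613/7
CALL sums.peek[]
RET  -613/7

Answer: 2223-07-31


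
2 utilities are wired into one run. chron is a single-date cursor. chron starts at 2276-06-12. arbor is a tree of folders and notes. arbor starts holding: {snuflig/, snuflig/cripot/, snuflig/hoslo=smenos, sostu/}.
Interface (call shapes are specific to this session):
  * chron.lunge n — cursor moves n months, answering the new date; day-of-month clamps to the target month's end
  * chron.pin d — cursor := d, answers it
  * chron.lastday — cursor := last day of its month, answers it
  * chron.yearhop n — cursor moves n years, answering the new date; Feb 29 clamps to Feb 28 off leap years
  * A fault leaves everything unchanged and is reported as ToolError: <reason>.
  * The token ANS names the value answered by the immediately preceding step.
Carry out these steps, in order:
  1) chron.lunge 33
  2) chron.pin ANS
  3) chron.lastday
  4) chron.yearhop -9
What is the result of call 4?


Answer: 2270-03-31

Derivation:
-- lunge(n→33) => 2279-03-12
-- pin(d→ANS) => 2279-03-12
-- lastday() => 2279-03-31
-- yearhop(n→-9) => 2270-03-31


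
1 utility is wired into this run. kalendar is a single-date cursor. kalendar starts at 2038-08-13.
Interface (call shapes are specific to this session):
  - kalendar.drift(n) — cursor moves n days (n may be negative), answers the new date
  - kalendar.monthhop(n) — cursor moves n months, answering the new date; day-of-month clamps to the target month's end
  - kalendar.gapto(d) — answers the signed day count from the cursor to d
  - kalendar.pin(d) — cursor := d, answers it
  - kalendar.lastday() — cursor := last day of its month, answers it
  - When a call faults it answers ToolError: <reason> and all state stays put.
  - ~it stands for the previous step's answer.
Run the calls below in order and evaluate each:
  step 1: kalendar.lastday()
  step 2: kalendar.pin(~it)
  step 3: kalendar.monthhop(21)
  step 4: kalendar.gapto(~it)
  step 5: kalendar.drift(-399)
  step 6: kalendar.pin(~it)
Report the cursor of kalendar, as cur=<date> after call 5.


Do: kalendar.lastday[]
See: 2038-08-31
Do: kalendar.pin[d: ~it]
See: 2038-08-31
Do: kalendar.monthhop[n: 21]
See: 2040-05-31
Do: kalendar.gapto[d: ~it]
See: 0
Do: kalendar.drift[n: -399]
See: 2039-04-28
Do: kalendar.pin[d: ~it]
See: 2039-04-28

Answer: cur=2039-04-28


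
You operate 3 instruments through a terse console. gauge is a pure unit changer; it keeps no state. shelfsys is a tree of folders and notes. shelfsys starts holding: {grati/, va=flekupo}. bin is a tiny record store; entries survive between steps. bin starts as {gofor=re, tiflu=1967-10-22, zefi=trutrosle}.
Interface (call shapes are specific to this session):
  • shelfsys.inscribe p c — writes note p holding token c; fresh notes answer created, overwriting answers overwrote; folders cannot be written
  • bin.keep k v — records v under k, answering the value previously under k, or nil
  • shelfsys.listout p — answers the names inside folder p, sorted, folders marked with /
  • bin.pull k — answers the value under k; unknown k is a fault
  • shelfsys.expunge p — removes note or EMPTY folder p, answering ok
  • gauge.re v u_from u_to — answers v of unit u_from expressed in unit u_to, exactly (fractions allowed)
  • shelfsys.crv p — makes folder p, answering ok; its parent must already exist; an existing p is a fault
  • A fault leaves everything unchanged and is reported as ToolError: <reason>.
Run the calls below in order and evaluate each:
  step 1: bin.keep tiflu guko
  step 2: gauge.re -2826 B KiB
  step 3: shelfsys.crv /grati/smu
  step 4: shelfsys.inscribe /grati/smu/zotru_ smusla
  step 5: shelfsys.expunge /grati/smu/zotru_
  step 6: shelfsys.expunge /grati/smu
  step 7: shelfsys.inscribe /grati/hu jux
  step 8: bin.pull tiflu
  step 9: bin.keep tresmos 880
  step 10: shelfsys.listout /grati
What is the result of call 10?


Do: bin.keep[k=tiflu; v=guko]
See: 1967-10-22
Do: gauge.re[v=-2826; u_from=B; u_to=KiB]
See: -1413/512
Do: shelfsys.crv[p=/grati/smu]
See: ok
Do: shelfsys.inscribe[p=/grati/smu/zotru_; c=smusla]
See: created
Do: shelfsys.expunge[p=/grati/smu/zotru_]
See: ok
Do: shelfsys.expunge[p=/grati/smu]
See: ok
Do: shelfsys.inscribe[p=/grati/hu; c=jux]
See: created
Do: bin.pull[k=tiflu]
See: guko
Do: bin.keep[k=tresmos; v=880]
See: nil
Do: shelfsys.listout[p=/grati]
See: [hu]

Answer: [hu]


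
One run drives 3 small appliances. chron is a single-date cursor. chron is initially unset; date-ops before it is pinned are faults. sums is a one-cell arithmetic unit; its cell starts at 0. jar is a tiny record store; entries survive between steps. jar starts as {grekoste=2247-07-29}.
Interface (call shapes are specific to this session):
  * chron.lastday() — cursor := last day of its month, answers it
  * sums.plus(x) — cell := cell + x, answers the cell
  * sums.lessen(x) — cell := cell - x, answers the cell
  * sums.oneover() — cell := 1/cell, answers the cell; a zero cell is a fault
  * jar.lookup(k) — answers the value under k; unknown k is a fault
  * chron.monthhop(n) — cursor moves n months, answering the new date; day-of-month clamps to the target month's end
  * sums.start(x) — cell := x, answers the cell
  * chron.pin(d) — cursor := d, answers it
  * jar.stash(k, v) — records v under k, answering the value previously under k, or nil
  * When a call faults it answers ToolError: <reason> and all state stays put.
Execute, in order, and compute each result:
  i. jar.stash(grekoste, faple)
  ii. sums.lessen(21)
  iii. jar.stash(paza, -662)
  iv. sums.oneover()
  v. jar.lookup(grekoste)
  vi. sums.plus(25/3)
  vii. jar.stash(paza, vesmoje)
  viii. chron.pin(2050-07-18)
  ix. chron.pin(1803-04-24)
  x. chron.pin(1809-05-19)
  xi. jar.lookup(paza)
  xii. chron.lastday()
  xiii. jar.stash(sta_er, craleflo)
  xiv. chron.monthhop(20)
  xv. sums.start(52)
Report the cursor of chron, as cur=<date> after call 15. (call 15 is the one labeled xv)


Answer: cur=1811-01-31

Derivation:
I run jar.stash(k→grekoste, v→faple), which returns 2247-07-29.
Then sums.lessen(x→21), yielding -21.
I try jar.stash(k→paza, v→-662): nil.
Using sums.oneover, and see -1/21.
Invoking jar.lookup(k→grekoste), — result: faple.
Using sums.plus(x→25/3), yielding 58/7.
I try jar.stash(k→paza, v→vesmoje): -662.
I run chron.pin(d→2050-07-18), yielding 2050-07-18.
Then chron.pin(d→1803-04-24), — result: 1803-04-24.
I use chron.pin(d→1809-05-19): 1809-05-19.
I call jar.lookup(k→paza), and observe vesmoje.
I use chron.lastday, and observe 1809-05-31.
Invoking jar.stash(k→sta_er, v→craleflo), and observe nil.
Calling chron.monthhop(n→20): 1811-01-31.
Next I call sums.start(x→52), → 52.


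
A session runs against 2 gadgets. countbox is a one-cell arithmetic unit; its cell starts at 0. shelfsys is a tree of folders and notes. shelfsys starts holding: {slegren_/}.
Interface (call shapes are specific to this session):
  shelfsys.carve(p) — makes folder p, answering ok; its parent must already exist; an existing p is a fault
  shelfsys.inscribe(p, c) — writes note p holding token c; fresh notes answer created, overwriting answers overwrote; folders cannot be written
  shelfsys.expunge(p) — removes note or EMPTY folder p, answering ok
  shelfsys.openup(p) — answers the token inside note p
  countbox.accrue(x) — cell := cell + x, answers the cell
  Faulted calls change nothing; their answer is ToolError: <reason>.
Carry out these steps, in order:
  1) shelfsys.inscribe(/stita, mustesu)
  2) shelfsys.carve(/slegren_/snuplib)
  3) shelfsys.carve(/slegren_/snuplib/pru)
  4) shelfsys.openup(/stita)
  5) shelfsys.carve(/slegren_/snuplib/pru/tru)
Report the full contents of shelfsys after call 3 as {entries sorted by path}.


Answer: {slegren_/, slegren_/snuplib/, slegren_/snuplib/pru/, stita=mustesu}

Derivation:
[in] shelfsys.inscribe /stita mustesu
:: created
[in] shelfsys.carve /slegren_/snuplib
:: ok
[in] shelfsys.carve /slegren_/snuplib/pru
:: ok
[in] shelfsys.openup /stita
:: mustesu
[in] shelfsys.carve /slegren_/snuplib/pru/tru
:: ok


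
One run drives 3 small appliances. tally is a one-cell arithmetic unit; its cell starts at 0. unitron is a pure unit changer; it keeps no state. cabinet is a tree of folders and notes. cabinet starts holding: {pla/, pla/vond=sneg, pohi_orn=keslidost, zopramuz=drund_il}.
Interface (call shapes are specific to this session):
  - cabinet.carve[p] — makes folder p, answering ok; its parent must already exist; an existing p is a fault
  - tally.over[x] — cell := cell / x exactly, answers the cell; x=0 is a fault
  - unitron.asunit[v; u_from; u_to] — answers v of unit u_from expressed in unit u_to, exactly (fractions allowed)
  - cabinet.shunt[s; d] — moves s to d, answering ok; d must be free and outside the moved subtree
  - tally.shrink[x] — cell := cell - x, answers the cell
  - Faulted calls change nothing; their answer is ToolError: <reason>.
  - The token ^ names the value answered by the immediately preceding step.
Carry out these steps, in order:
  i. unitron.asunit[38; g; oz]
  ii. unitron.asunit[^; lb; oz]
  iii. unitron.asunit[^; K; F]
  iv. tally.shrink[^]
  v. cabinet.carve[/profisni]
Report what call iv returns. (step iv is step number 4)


Answer: 1909924047179/4535923700

Derivation:
Now I run unitron.asunit on v: 38, u_from: g, u_to: oz, and see 60800000/45359237.
Then unitron.asunit on v: ^, u_from: lb, u_to: oz, and observe 972800000/45359237.
Invoking unitron.asunit on v: ^, u_from: K, u_to: F, yielding -1909924047179/4535923700.
Calling tally.shrink on x: ^, → 1909924047179/4535923700.
Then cabinet.carve on p: /profisni: ok.


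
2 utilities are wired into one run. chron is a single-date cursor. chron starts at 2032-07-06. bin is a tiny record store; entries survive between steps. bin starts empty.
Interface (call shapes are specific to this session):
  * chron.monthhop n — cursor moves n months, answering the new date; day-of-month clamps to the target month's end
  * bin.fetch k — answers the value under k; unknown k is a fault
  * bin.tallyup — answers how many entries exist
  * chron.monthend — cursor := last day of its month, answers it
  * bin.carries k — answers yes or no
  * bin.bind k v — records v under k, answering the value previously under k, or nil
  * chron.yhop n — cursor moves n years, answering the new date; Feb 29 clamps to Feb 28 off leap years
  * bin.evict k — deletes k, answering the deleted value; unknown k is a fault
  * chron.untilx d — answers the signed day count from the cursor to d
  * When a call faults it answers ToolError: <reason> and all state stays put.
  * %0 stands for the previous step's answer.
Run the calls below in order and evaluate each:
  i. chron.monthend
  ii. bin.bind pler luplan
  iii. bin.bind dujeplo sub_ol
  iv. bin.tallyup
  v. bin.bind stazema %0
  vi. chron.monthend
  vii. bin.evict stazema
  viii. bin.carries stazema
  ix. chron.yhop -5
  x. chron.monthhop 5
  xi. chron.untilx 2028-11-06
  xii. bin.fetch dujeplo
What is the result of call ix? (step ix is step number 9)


Answer: 2027-07-31

Derivation:
I try monthend, giving 2032-07-31.
Then bind(k→pler, v→luplan), yielding nil.
Then bind(k→dujeplo, v→sub_ol), and see nil.
I try tallyup, → 2.
Using bind(k→stazema, v→%0), which returns nil.
Now I run monthend(), and get 2032-07-31.
I call evict(k→stazema), and observe 2.
Then carries(k→stazema), → no.
I run yhop(n→-5): 2027-07-31.
I run monthhop(n→5), giving 2027-12-31.
Next I call untilx(d→2028-11-06), → 311.
Invoking fetch(k→dujeplo), and observe sub_ol.


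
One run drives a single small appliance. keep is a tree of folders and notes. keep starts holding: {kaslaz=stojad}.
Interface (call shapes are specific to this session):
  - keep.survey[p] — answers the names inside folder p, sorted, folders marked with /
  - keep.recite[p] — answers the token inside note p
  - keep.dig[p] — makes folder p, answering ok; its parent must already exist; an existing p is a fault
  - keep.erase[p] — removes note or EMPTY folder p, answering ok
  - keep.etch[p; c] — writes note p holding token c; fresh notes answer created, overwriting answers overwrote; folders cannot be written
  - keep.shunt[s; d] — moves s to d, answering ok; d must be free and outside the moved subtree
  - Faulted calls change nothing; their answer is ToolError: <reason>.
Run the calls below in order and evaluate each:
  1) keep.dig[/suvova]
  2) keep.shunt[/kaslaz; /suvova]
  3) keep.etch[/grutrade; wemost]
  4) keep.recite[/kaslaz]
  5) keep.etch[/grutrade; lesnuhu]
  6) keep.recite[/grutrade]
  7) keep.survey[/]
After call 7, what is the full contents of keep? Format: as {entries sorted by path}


-> dig(p: /suvova)
<- ok
-> shunt(s: /kaslaz, d: /suvova)
<- ToolError: exists
-> etch(p: /grutrade, c: wemost)
<- created
-> recite(p: /kaslaz)
<- stojad
-> etch(p: /grutrade, c: lesnuhu)
<- overwrote
-> recite(p: /grutrade)
<- lesnuhu
-> survey(p: /)
<- [grutrade, kaslaz, suvova/]

Answer: {grutrade=lesnuhu, kaslaz=stojad, suvova/}


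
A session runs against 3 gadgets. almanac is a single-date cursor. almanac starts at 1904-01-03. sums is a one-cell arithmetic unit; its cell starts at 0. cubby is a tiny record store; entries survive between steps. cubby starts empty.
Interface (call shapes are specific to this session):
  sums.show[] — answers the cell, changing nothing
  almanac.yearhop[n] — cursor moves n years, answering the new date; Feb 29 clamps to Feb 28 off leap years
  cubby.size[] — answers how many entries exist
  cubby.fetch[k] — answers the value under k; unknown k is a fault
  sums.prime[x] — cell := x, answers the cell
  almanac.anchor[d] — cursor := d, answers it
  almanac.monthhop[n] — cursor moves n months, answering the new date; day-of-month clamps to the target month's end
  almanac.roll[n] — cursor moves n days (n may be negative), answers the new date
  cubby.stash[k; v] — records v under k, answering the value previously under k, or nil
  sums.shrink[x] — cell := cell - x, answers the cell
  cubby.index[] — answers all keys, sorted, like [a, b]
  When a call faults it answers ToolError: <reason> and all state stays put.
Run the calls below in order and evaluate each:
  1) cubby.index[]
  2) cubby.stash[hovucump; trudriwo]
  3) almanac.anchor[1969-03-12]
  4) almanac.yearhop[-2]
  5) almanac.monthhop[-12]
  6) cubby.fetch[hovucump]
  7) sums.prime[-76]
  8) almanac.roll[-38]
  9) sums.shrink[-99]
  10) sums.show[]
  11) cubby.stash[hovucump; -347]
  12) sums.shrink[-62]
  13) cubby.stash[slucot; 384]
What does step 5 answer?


Answer: 1966-03-12

Derivation:
→ index()
← []
→ stash(k: hovucump, v: trudriwo)
← nil
→ anchor(d: 1969-03-12)
← 1969-03-12
→ yearhop(n: -2)
← 1967-03-12
→ monthhop(n: -12)
← 1966-03-12
→ fetch(k: hovucump)
← trudriwo
→ prime(x: -76)
← -76
→ roll(n: -38)
← 1966-02-02
→ shrink(x: -99)
← 23
→ show()
← 23
→ stash(k: hovucump, v: -347)
← trudriwo
→ shrink(x: -62)
← 85
→ stash(k: slucot, v: 384)
← nil


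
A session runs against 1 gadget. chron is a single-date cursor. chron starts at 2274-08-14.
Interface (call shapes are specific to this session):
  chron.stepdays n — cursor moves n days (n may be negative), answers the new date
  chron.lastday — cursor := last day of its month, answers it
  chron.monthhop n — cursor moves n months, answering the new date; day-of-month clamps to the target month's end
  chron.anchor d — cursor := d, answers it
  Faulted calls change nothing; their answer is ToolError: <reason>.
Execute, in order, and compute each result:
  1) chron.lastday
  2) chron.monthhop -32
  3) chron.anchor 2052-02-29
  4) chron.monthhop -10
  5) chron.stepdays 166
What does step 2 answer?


Answer: 2271-12-31

Derivation:
% 1. chron.lastday() ~> 2274-08-31
% 2. chron.monthhop(n: -32) ~> 2271-12-31
% 3. chron.anchor(d: 2052-02-29) ~> 2052-02-29
% 4. chron.monthhop(n: -10) ~> 2051-04-29
% 5. chron.stepdays(n: 166) ~> 2051-10-12


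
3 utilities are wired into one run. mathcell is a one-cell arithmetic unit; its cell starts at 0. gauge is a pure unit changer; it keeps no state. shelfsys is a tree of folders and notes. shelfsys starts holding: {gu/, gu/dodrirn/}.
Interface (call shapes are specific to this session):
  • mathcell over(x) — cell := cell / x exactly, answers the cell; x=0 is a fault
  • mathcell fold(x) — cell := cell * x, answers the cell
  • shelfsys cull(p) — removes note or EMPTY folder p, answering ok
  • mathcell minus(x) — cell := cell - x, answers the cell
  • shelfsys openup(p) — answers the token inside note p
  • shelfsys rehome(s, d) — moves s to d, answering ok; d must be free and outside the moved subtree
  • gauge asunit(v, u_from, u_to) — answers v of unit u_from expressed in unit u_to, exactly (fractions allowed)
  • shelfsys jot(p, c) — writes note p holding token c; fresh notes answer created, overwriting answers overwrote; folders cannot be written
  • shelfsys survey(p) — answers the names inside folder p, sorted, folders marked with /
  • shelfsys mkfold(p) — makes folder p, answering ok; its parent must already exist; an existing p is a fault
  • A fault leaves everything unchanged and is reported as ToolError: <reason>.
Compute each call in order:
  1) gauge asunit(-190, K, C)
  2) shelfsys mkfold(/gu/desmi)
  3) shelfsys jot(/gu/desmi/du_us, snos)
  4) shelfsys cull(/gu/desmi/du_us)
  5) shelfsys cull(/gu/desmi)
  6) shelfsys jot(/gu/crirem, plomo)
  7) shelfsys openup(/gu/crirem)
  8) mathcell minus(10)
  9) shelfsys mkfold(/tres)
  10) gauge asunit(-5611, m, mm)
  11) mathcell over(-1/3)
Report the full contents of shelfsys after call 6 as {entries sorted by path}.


Answer: {gu/, gu/crirem=plomo, gu/dodrirn/}

Derivation:
>> gauge asunit(v: -190, u_from: K, u_to: C)
<< -9263/20
>> shelfsys mkfold(p: /gu/desmi)
<< ok
>> shelfsys jot(p: /gu/desmi/du_us, c: snos)
<< created
>> shelfsys cull(p: /gu/desmi/du_us)
<< ok
>> shelfsys cull(p: /gu/desmi)
<< ok
>> shelfsys jot(p: /gu/crirem, c: plomo)
<< created
>> shelfsys openup(p: /gu/crirem)
<< plomo
>> mathcell minus(x: 10)
<< -10
>> shelfsys mkfold(p: /tres)
<< ok
>> gauge asunit(v: -5611, u_from: m, u_to: mm)
<< -5611000
>> mathcell over(x: -1/3)
<< 30


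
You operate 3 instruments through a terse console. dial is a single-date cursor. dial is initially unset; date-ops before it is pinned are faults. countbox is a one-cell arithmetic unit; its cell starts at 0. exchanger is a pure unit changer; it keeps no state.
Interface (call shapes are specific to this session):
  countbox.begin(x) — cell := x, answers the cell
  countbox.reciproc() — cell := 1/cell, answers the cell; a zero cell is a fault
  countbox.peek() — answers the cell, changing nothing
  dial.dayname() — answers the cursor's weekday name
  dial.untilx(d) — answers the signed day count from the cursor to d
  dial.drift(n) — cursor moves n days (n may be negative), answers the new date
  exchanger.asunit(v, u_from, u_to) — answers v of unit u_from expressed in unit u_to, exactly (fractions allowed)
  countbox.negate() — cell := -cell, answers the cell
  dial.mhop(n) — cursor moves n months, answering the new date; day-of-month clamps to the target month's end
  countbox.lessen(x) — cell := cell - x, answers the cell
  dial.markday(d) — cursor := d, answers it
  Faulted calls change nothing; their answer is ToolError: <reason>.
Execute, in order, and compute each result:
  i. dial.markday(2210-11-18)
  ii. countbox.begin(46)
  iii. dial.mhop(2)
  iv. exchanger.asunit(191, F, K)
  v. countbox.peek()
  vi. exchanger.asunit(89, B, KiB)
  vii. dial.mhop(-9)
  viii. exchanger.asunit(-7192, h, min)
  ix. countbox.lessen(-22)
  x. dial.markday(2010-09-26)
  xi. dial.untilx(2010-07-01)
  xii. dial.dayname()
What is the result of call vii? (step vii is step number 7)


Answer: 2210-04-18

Derivation:
$ dial.markday d→2210-11-18
[out] 2210-11-18
$ countbox.begin x→46
[out] 46
$ dial.mhop n→2
[out] 2211-01-18
$ exchanger.asunit v→191 u_from→F u_to→K
[out] 21689/60
$ countbox.peek
[out] 46
$ exchanger.asunit v→89 u_from→B u_to→KiB
[out] 89/1024
$ dial.mhop n→-9
[out] 2210-04-18
$ exchanger.asunit v→-7192 u_from→h u_to→min
[out] -431520
$ countbox.lessen x→-22
[out] 68
$ dial.markday d→2010-09-26
[out] 2010-09-26
$ dial.untilx d→2010-07-01
[out] -87
$ dial.dayname
[out] Sunday


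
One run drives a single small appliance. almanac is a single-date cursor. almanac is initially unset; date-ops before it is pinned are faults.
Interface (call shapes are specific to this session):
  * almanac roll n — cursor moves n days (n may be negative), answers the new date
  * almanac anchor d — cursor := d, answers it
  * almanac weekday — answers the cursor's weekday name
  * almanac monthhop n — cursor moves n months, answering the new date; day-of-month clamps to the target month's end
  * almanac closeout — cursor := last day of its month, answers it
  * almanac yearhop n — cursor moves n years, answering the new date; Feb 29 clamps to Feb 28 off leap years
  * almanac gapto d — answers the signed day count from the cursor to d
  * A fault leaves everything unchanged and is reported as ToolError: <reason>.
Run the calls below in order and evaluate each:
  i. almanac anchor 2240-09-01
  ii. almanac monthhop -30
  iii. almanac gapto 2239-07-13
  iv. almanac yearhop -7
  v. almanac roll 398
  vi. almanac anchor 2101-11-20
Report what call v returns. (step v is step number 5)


% almanac anchor d=2240-09-01
:: 2240-09-01
% almanac monthhop n=-30
:: 2238-03-01
% almanac gapto d=2239-07-13
:: 499
% almanac yearhop n=-7
:: 2231-03-01
% almanac roll n=398
:: 2232-04-02
% almanac anchor d=2101-11-20
:: 2101-11-20

Answer: 2232-04-02


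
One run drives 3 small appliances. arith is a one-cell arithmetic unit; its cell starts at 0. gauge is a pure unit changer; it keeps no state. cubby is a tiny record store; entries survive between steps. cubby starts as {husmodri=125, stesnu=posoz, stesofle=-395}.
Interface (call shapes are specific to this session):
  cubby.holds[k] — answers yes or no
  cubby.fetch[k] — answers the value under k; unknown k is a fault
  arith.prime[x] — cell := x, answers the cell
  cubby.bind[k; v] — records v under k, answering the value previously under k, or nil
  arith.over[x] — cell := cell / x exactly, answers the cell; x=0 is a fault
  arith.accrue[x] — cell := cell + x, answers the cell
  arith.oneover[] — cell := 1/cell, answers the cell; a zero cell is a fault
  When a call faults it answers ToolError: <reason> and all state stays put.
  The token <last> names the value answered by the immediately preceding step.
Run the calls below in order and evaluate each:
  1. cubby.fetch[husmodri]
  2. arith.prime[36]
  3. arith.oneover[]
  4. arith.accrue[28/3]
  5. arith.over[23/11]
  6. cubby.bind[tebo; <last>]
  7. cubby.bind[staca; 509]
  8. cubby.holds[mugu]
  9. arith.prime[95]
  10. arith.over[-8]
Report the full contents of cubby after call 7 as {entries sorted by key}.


Answer: {husmodri=125, staca=509, stesnu=posoz, stesofle=-395, tebo=3707/828}

Derivation:
Act: cubby.fetch[k: husmodri]
Obs: 125
Act: arith.prime[x: 36]
Obs: 36
Act: arith.oneover[]
Obs: 1/36
Act: arith.accrue[x: 28/3]
Obs: 337/36
Act: arith.over[x: 23/11]
Obs: 3707/828
Act: cubby.bind[k: tebo; v: <last>]
Obs: nil
Act: cubby.bind[k: staca; v: 509]
Obs: nil
Act: cubby.holds[k: mugu]
Obs: no
Act: arith.prime[x: 95]
Obs: 95
Act: arith.over[x: -8]
Obs: -95/8


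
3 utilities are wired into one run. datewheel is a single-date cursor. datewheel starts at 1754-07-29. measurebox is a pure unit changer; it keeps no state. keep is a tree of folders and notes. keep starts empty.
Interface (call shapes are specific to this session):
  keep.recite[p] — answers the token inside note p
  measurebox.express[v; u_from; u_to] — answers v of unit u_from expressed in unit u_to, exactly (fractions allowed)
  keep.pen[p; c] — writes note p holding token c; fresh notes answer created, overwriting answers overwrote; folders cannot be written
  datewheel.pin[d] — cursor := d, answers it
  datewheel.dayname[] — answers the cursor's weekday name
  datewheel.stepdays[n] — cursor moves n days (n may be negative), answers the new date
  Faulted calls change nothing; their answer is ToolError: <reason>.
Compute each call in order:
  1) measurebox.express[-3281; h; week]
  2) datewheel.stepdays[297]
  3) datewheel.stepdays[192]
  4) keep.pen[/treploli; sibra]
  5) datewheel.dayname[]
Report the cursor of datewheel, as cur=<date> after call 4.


Then express on v: -3281, u_from: h, u_to: week, and get -3281/168.
I use stepdays on n: 297, which returns 1755-05-22.
I use stepdays on n: 192, and observe 1755-11-30.
I invoke pen on p: /treploli, c: sibra, and observe created.
I try dayname(), and observe Sunday.

Answer: cur=1755-11-30


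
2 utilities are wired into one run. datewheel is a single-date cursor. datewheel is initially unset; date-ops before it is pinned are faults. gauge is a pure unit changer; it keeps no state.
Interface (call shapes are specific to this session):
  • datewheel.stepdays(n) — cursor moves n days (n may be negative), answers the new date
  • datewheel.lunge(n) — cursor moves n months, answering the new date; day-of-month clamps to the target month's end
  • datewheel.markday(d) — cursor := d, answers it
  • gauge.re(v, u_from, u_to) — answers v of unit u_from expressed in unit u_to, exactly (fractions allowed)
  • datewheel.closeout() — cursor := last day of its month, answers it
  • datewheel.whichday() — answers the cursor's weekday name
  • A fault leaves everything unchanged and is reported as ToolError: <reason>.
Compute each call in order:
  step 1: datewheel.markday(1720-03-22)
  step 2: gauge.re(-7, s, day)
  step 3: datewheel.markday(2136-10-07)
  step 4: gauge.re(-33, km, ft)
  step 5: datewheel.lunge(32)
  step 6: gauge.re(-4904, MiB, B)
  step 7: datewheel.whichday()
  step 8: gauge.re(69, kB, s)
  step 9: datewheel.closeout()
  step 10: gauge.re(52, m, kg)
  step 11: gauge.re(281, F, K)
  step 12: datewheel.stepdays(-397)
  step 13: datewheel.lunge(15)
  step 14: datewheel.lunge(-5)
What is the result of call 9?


Answer: 2139-06-30

Derivation:
Using datewheel.markday(1720-03-22), and get 1720-03-22.
Next I call gauge.re(-7, s, day): -7/86400.
Next I call datewheel.markday(2136-10-07), yielding 2136-10-07.
I invoke gauge.re(-33, km, ft), and see -13750000/127.
Now I run datewheel.lunge(32), and see 2139-06-07.
I use gauge.re(-4904, MiB, B), yielding -5142216704.
I use datewheel.whichday(), and see Sunday.
I use gauge.re(69, kB, s), yielding ToolError: incompatible units.
Then datewheel.closeout, yielding 2139-06-30.
I invoke gauge.re(52, m, kg), and get ToolError: incompatible units.
I use gauge.re(281, F, K): 24689/60.
I try datewheel.stepdays(-397), which returns 2138-05-29.
I invoke datewheel.lunge(15), giving 2139-08-29.
I run datewheel.lunge(-5), and observe 2139-03-29.


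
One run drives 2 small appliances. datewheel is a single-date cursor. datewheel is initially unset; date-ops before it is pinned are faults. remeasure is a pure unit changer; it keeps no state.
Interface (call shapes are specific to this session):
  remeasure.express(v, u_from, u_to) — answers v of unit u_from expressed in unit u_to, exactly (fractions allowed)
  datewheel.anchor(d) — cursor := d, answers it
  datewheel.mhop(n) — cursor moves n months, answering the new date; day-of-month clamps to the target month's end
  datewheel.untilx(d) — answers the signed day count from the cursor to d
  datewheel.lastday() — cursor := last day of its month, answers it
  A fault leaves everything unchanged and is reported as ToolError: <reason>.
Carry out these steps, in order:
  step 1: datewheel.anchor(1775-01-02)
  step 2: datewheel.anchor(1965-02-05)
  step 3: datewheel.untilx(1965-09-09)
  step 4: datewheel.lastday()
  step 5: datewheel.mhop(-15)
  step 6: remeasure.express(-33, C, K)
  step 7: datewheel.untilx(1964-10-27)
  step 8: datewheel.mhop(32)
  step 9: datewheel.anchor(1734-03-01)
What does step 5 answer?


Answer: 1963-11-28

Derivation:
>> anchor(d='1775-01-02')
<< 1775-01-02
>> anchor(d='1965-02-05')
<< 1965-02-05
>> untilx(d='1965-09-09')
<< 216
>> lastday()
<< 1965-02-28
>> mhop(n='-15')
<< 1963-11-28
>> express(v='-33', u_from='C', u_to='K')
<< 4803/20
>> untilx(d='1964-10-27')
<< 334
>> mhop(n='32')
<< 1966-07-28
>> anchor(d='1734-03-01')
<< 1734-03-01


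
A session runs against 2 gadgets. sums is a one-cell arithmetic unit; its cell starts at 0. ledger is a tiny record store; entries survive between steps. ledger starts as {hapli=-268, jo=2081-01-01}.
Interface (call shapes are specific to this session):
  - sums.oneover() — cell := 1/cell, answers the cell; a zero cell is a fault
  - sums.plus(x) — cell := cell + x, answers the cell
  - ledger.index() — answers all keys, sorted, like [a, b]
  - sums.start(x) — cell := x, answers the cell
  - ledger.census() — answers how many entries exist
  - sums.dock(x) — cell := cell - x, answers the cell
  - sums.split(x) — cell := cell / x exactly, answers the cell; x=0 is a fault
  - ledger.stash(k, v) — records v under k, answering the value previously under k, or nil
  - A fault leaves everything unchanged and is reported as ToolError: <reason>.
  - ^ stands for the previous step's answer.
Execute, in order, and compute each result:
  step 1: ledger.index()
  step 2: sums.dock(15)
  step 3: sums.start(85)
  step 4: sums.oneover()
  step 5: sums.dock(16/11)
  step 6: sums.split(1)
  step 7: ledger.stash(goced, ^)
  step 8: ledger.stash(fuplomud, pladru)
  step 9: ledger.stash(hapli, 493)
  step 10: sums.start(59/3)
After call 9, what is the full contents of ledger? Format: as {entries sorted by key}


Answer: {fuplomud=pladru, goced=-1349/935, hapli=493, jo=2081-01-01}

Derivation:
-- 1. ledger.index() -> [hapli, jo]
-- 2. sums.dock(x→15) -> -15
-- 3. sums.start(x→85) -> 85
-- 4. sums.oneover() -> 1/85
-- 5. sums.dock(x→16/11) -> -1349/935
-- 6. sums.split(x→1) -> -1349/935
-- 7. ledger.stash(k→goced, v→^) -> nil
-- 8. ledger.stash(k→fuplomud, v→pladru) -> nil
-- 9. ledger.stash(k→hapli, v→493) -> -268
-- 10. sums.start(x→59/3) -> 59/3


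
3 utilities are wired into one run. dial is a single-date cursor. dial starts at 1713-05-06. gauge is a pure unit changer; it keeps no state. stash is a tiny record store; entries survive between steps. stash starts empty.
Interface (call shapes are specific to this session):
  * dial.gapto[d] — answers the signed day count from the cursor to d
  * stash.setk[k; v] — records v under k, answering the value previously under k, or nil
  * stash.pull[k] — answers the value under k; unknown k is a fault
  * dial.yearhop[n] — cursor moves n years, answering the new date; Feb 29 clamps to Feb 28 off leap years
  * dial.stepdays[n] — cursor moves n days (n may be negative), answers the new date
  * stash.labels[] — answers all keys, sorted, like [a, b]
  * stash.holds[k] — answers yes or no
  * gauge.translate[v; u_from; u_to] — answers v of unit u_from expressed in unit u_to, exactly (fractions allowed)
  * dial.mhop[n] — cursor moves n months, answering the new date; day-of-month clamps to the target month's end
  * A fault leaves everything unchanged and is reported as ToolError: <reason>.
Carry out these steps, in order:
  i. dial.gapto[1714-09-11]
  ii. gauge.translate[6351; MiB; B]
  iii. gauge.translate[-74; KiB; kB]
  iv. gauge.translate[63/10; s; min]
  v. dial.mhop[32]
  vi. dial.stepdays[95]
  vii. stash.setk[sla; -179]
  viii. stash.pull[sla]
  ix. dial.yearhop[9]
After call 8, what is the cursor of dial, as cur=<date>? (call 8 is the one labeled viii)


// dial.gapto(d=1714-09-11) => 493
// gauge.translate(v=6351, u_from=MiB, u_to=B) => 6659506176
// gauge.translate(v=-74, u_from=KiB, u_to=kB) => -9472/125
// gauge.translate(v=63/10, u_from=s, u_to=min) => 21/200
// dial.mhop(n=32) => 1716-01-06
// dial.stepdays(n=95) => 1716-04-10
// stash.setk(k=sla, v=-179) => nil
// stash.pull(k=sla) => -179
// dial.yearhop(n=9) => 1725-04-10

Answer: cur=1716-04-10
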